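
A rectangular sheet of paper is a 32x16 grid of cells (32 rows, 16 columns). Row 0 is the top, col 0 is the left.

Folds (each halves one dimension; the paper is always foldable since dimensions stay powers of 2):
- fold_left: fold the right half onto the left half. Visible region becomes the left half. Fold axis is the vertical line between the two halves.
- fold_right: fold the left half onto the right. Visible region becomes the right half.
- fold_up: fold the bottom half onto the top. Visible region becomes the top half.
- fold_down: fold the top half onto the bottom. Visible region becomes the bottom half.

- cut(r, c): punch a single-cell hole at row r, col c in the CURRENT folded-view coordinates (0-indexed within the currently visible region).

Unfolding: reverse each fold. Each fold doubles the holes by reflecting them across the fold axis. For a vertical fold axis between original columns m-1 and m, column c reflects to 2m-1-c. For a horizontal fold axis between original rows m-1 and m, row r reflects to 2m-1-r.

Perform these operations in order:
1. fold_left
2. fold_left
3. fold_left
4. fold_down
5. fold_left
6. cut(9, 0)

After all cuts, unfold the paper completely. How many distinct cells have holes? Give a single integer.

Op 1 fold_left: fold axis v@8; visible region now rows[0,32) x cols[0,8) = 32x8
Op 2 fold_left: fold axis v@4; visible region now rows[0,32) x cols[0,4) = 32x4
Op 3 fold_left: fold axis v@2; visible region now rows[0,32) x cols[0,2) = 32x2
Op 4 fold_down: fold axis h@16; visible region now rows[16,32) x cols[0,2) = 16x2
Op 5 fold_left: fold axis v@1; visible region now rows[16,32) x cols[0,1) = 16x1
Op 6 cut(9, 0): punch at orig (25,0); cuts so far [(25, 0)]; region rows[16,32) x cols[0,1) = 16x1
Unfold 1 (reflect across v@1): 2 holes -> [(25, 0), (25, 1)]
Unfold 2 (reflect across h@16): 4 holes -> [(6, 0), (6, 1), (25, 0), (25, 1)]
Unfold 3 (reflect across v@2): 8 holes -> [(6, 0), (6, 1), (6, 2), (6, 3), (25, 0), (25, 1), (25, 2), (25, 3)]
Unfold 4 (reflect across v@4): 16 holes -> [(6, 0), (6, 1), (6, 2), (6, 3), (6, 4), (6, 5), (6, 6), (6, 7), (25, 0), (25, 1), (25, 2), (25, 3), (25, 4), (25, 5), (25, 6), (25, 7)]
Unfold 5 (reflect across v@8): 32 holes -> [(6, 0), (6, 1), (6, 2), (6, 3), (6, 4), (6, 5), (6, 6), (6, 7), (6, 8), (6, 9), (6, 10), (6, 11), (6, 12), (6, 13), (6, 14), (6, 15), (25, 0), (25, 1), (25, 2), (25, 3), (25, 4), (25, 5), (25, 6), (25, 7), (25, 8), (25, 9), (25, 10), (25, 11), (25, 12), (25, 13), (25, 14), (25, 15)]

Answer: 32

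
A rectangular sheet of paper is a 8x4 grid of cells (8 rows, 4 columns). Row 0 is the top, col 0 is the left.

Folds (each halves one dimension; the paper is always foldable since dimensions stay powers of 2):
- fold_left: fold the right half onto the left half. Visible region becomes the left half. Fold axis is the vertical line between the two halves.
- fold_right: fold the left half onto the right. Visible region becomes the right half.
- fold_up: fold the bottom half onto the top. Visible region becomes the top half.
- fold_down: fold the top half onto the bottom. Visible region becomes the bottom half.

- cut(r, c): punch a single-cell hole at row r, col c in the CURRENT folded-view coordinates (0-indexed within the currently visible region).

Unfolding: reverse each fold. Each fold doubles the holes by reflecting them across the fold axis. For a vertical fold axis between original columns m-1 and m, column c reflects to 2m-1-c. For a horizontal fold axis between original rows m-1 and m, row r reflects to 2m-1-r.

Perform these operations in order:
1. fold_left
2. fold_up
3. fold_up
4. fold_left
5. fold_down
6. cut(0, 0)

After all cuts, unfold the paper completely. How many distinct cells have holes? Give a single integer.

Op 1 fold_left: fold axis v@2; visible region now rows[0,8) x cols[0,2) = 8x2
Op 2 fold_up: fold axis h@4; visible region now rows[0,4) x cols[0,2) = 4x2
Op 3 fold_up: fold axis h@2; visible region now rows[0,2) x cols[0,2) = 2x2
Op 4 fold_left: fold axis v@1; visible region now rows[0,2) x cols[0,1) = 2x1
Op 5 fold_down: fold axis h@1; visible region now rows[1,2) x cols[0,1) = 1x1
Op 6 cut(0, 0): punch at orig (1,0); cuts so far [(1, 0)]; region rows[1,2) x cols[0,1) = 1x1
Unfold 1 (reflect across h@1): 2 holes -> [(0, 0), (1, 0)]
Unfold 2 (reflect across v@1): 4 holes -> [(0, 0), (0, 1), (1, 0), (1, 1)]
Unfold 3 (reflect across h@2): 8 holes -> [(0, 0), (0, 1), (1, 0), (1, 1), (2, 0), (2, 1), (3, 0), (3, 1)]
Unfold 4 (reflect across h@4): 16 holes -> [(0, 0), (0, 1), (1, 0), (1, 1), (2, 0), (2, 1), (3, 0), (3, 1), (4, 0), (4, 1), (5, 0), (5, 1), (6, 0), (6, 1), (7, 0), (7, 1)]
Unfold 5 (reflect across v@2): 32 holes -> [(0, 0), (0, 1), (0, 2), (0, 3), (1, 0), (1, 1), (1, 2), (1, 3), (2, 0), (2, 1), (2, 2), (2, 3), (3, 0), (3, 1), (3, 2), (3, 3), (4, 0), (4, 1), (4, 2), (4, 3), (5, 0), (5, 1), (5, 2), (5, 3), (6, 0), (6, 1), (6, 2), (6, 3), (7, 0), (7, 1), (7, 2), (7, 3)]

Answer: 32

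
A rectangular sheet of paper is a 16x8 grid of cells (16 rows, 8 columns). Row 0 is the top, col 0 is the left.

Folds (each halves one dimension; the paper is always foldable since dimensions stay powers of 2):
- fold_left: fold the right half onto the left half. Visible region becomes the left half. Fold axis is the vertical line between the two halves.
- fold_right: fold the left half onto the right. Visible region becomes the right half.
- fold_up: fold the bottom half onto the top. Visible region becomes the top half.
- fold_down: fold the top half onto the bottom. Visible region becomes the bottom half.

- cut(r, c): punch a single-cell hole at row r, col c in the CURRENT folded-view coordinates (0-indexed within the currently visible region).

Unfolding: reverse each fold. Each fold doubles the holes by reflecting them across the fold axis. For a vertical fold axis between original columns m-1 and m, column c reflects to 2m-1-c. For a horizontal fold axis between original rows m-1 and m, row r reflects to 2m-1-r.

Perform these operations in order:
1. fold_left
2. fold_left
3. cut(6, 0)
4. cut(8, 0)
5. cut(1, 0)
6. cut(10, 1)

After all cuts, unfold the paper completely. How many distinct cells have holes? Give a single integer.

Answer: 16

Derivation:
Op 1 fold_left: fold axis v@4; visible region now rows[0,16) x cols[0,4) = 16x4
Op 2 fold_left: fold axis v@2; visible region now rows[0,16) x cols[0,2) = 16x2
Op 3 cut(6, 0): punch at orig (6,0); cuts so far [(6, 0)]; region rows[0,16) x cols[0,2) = 16x2
Op 4 cut(8, 0): punch at orig (8,0); cuts so far [(6, 0), (8, 0)]; region rows[0,16) x cols[0,2) = 16x2
Op 5 cut(1, 0): punch at orig (1,0); cuts so far [(1, 0), (6, 0), (8, 0)]; region rows[0,16) x cols[0,2) = 16x2
Op 6 cut(10, 1): punch at orig (10,1); cuts so far [(1, 0), (6, 0), (8, 0), (10, 1)]; region rows[0,16) x cols[0,2) = 16x2
Unfold 1 (reflect across v@2): 8 holes -> [(1, 0), (1, 3), (6, 0), (6, 3), (8, 0), (8, 3), (10, 1), (10, 2)]
Unfold 2 (reflect across v@4): 16 holes -> [(1, 0), (1, 3), (1, 4), (1, 7), (6, 0), (6, 3), (6, 4), (6, 7), (8, 0), (8, 3), (8, 4), (8, 7), (10, 1), (10, 2), (10, 5), (10, 6)]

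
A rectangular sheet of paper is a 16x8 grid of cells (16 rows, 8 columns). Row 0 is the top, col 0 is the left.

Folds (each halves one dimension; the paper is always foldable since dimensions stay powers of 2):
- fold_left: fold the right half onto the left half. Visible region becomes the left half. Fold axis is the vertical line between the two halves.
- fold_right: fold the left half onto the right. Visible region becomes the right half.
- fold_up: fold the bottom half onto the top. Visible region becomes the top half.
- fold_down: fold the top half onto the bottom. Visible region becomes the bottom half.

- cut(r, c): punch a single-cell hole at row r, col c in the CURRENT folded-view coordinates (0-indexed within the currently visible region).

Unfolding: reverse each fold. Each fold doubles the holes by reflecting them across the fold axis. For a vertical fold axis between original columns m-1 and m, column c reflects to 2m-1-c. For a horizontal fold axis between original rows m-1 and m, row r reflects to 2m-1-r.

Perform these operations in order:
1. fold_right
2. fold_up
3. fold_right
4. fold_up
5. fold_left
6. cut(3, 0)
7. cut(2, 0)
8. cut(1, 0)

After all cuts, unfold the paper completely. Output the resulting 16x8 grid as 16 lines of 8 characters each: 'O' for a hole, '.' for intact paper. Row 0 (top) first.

Op 1 fold_right: fold axis v@4; visible region now rows[0,16) x cols[4,8) = 16x4
Op 2 fold_up: fold axis h@8; visible region now rows[0,8) x cols[4,8) = 8x4
Op 3 fold_right: fold axis v@6; visible region now rows[0,8) x cols[6,8) = 8x2
Op 4 fold_up: fold axis h@4; visible region now rows[0,4) x cols[6,8) = 4x2
Op 5 fold_left: fold axis v@7; visible region now rows[0,4) x cols[6,7) = 4x1
Op 6 cut(3, 0): punch at orig (3,6); cuts so far [(3, 6)]; region rows[0,4) x cols[6,7) = 4x1
Op 7 cut(2, 0): punch at orig (2,6); cuts so far [(2, 6), (3, 6)]; region rows[0,4) x cols[6,7) = 4x1
Op 8 cut(1, 0): punch at orig (1,6); cuts so far [(1, 6), (2, 6), (3, 6)]; region rows[0,4) x cols[6,7) = 4x1
Unfold 1 (reflect across v@7): 6 holes -> [(1, 6), (1, 7), (2, 6), (2, 7), (3, 6), (3, 7)]
Unfold 2 (reflect across h@4): 12 holes -> [(1, 6), (1, 7), (2, 6), (2, 7), (3, 6), (3, 7), (4, 6), (4, 7), (5, 6), (5, 7), (6, 6), (6, 7)]
Unfold 3 (reflect across v@6): 24 holes -> [(1, 4), (1, 5), (1, 6), (1, 7), (2, 4), (2, 5), (2, 6), (2, 7), (3, 4), (3, 5), (3, 6), (3, 7), (4, 4), (4, 5), (4, 6), (4, 7), (5, 4), (5, 5), (5, 6), (5, 7), (6, 4), (6, 5), (6, 6), (6, 7)]
Unfold 4 (reflect across h@8): 48 holes -> [(1, 4), (1, 5), (1, 6), (1, 7), (2, 4), (2, 5), (2, 6), (2, 7), (3, 4), (3, 5), (3, 6), (3, 7), (4, 4), (4, 5), (4, 6), (4, 7), (5, 4), (5, 5), (5, 6), (5, 7), (6, 4), (6, 5), (6, 6), (6, 7), (9, 4), (9, 5), (9, 6), (9, 7), (10, 4), (10, 5), (10, 6), (10, 7), (11, 4), (11, 5), (11, 6), (11, 7), (12, 4), (12, 5), (12, 6), (12, 7), (13, 4), (13, 5), (13, 6), (13, 7), (14, 4), (14, 5), (14, 6), (14, 7)]
Unfold 5 (reflect across v@4): 96 holes -> [(1, 0), (1, 1), (1, 2), (1, 3), (1, 4), (1, 5), (1, 6), (1, 7), (2, 0), (2, 1), (2, 2), (2, 3), (2, 4), (2, 5), (2, 6), (2, 7), (3, 0), (3, 1), (3, 2), (3, 3), (3, 4), (3, 5), (3, 6), (3, 7), (4, 0), (4, 1), (4, 2), (4, 3), (4, 4), (4, 5), (4, 6), (4, 7), (5, 0), (5, 1), (5, 2), (5, 3), (5, 4), (5, 5), (5, 6), (5, 7), (6, 0), (6, 1), (6, 2), (6, 3), (6, 4), (6, 5), (6, 6), (6, 7), (9, 0), (9, 1), (9, 2), (9, 3), (9, 4), (9, 5), (9, 6), (9, 7), (10, 0), (10, 1), (10, 2), (10, 3), (10, 4), (10, 5), (10, 6), (10, 7), (11, 0), (11, 1), (11, 2), (11, 3), (11, 4), (11, 5), (11, 6), (11, 7), (12, 0), (12, 1), (12, 2), (12, 3), (12, 4), (12, 5), (12, 6), (12, 7), (13, 0), (13, 1), (13, 2), (13, 3), (13, 4), (13, 5), (13, 6), (13, 7), (14, 0), (14, 1), (14, 2), (14, 3), (14, 4), (14, 5), (14, 6), (14, 7)]

Answer: ........
OOOOOOOO
OOOOOOOO
OOOOOOOO
OOOOOOOO
OOOOOOOO
OOOOOOOO
........
........
OOOOOOOO
OOOOOOOO
OOOOOOOO
OOOOOOOO
OOOOOOOO
OOOOOOOO
........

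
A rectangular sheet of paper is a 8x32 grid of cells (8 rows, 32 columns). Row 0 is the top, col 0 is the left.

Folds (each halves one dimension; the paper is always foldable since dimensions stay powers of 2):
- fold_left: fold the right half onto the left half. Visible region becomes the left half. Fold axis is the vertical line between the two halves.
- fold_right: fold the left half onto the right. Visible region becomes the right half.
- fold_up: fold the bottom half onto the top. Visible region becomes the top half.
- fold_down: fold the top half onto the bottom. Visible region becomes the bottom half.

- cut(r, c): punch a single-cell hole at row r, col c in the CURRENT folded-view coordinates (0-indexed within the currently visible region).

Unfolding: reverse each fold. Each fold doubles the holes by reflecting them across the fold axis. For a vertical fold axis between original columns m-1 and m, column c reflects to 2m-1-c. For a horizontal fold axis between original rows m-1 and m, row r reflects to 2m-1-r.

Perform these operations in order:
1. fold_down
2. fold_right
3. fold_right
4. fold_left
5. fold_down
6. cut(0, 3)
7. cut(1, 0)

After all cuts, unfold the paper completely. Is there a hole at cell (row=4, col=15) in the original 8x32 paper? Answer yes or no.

Op 1 fold_down: fold axis h@4; visible region now rows[4,8) x cols[0,32) = 4x32
Op 2 fold_right: fold axis v@16; visible region now rows[4,8) x cols[16,32) = 4x16
Op 3 fold_right: fold axis v@24; visible region now rows[4,8) x cols[24,32) = 4x8
Op 4 fold_left: fold axis v@28; visible region now rows[4,8) x cols[24,28) = 4x4
Op 5 fold_down: fold axis h@6; visible region now rows[6,8) x cols[24,28) = 2x4
Op 6 cut(0, 3): punch at orig (6,27); cuts so far [(6, 27)]; region rows[6,8) x cols[24,28) = 2x4
Op 7 cut(1, 0): punch at orig (7,24); cuts so far [(6, 27), (7, 24)]; region rows[6,8) x cols[24,28) = 2x4
Unfold 1 (reflect across h@6): 4 holes -> [(4, 24), (5, 27), (6, 27), (7, 24)]
Unfold 2 (reflect across v@28): 8 holes -> [(4, 24), (4, 31), (5, 27), (5, 28), (6, 27), (6, 28), (7, 24), (7, 31)]
Unfold 3 (reflect across v@24): 16 holes -> [(4, 16), (4, 23), (4, 24), (4, 31), (5, 19), (5, 20), (5, 27), (5, 28), (6, 19), (6, 20), (6, 27), (6, 28), (7, 16), (7, 23), (7, 24), (7, 31)]
Unfold 4 (reflect across v@16): 32 holes -> [(4, 0), (4, 7), (4, 8), (4, 15), (4, 16), (4, 23), (4, 24), (4, 31), (5, 3), (5, 4), (5, 11), (5, 12), (5, 19), (5, 20), (5, 27), (5, 28), (6, 3), (6, 4), (6, 11), (6, 12), (6, 19), (6, 20), (6, 27), (6, 28), (7, 0), (7, 7), (7, 8), (7, 15), (7, 16), (7, 23), (7, 24), (7, 31)]
Unfold 5 (reflect across h@4): 64 holes -> [(0, 0), (0, 7), (0, 8), (0, 15), (0, 16), (0, 23), (0, 24), (0, 31), (1, 3), (1, 4), (1, 11), (1, 12), (1, 19), (1, 20), (1, 27), (1, 28), (2, 3), (2, 4), (2, 11), (2, 12), (2, 19), (2, 20), (2, 27), (2, 28), (3, 0), (3, 7), (3, 8), (3, 15), (3, 16), (3, 23), (3, 24), (3, 31), (4, 0), (4, 7), (4, 8), (4, 15), (4, 16), (4, 23), (4, 24), (4, 31), (5, 3), (5, 4), (5, 11), (5, 12), (5, 19), (5, 20), (5, 27), (5, 28), (6, 3), (6, 4), (6, 11), (6, 12), (6, 19), (6, 20), (6, 27), (6, 28), (7, 0), (7, 7), (7, 8), (7, 15), (7, 16), (7, 23), (7, 24), (7, 31)]
Holes: [(0, 0), (0, 7), (0, 8), (0, 15), (0, 16), (0, 23), (0, 24), (0, 31), (1, 3), (1, 4), (1, 11), (1, 12), (1, 19), (1, 20), (1, 27), (1, 28), (2, 3), (2, 4), (2, 11), (2, 12), (2, 19), (2, 20), (2, 27), (2, 28), (3, 0), (3, 7), (3, 8), (3, 15), (3, 16), (3, 23), (3, 24), (3, 31), (4, 0), (4, 7), (4, 8), (4, 15), (4, 16), (4, 23), (4, 24), (4, 31), (5, 3), (5, 4), (5, 11), (5, 12), (5, 19), (5, 20), (5, 27), (5, 28), (6, 3), (6, 4), (6, 11), (6, 12), (6, 19), (6, 20), (6, 27), (6, 28), (7, 0), (7, 7), (7, 8), (7, 15), (7, 16), (7, 23), (7, 24), (7, 31)]

Answer: yes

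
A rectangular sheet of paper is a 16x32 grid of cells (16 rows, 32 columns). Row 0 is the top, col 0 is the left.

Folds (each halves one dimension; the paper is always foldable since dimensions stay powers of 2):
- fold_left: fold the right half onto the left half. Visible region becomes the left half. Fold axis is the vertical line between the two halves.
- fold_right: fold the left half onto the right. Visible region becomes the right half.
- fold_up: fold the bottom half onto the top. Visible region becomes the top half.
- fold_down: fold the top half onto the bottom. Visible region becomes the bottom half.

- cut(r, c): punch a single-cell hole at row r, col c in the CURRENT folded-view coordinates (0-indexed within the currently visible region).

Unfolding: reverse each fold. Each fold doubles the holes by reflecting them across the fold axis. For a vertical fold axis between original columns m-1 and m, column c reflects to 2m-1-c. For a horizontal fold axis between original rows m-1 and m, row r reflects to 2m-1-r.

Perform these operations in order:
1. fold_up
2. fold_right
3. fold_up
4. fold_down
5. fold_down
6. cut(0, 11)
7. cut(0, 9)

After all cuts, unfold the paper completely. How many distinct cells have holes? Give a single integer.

Op 1 fold_up: fold axis h@8; visible region now rows[0,8) x cols[0,32) = 8x32
Op 2 fold_right: fold axis v@16; visible region now rows[0,8) x cols[16,32) = 8x16
Op 3 fold_up: fold axis h@4; visible region now rows[0,4) x cols[16,32) = 4x16
Op 4 fold_down: fold axis h@2; visible region now rows[2,4) x cols[16,32) = 2x16
Op 5 fold_down: fold axis h@3; visible region now rows[3,4) x cols[16,32) = 1x16
Op 6 cut(0, 11): punch at orig (3,27); cuts so far [(3, 27)]; region rows[3,4) x cols[16,32) = 1x16
Op 7 cut(0, 9): punch at orig (3,25); cuts so far [(3, 25), (3, 27)]; region rows[3,4) x cols[16,32) = 1x16
Unfold 1 (reflect across h@3): 4 holes -> [(2, 25), (2, 27), (3, 25), (3, 27)]
Unfold 2 (reflect across h@2): 8 holes -> [(0, 25), (0, 27), (1, 25), (1, 27), (2, 25), (2, 27), (3, 25), (3, 27)]
Unfold 3 (reflect across h@4): 16 holes -> [(0, 25), (0, 27), (1, 25), (1, 27), (2, 25), (2, 27), (3, 25), (3, 27), (4, 25), (4, 27), (5, 25), (5, 27), (6, 25), (6, 27), (7, 25), (7, 27)]
Unfold 4 (reflect across v@16): 32 holes -> [(0, 4), (0, 6), (0, 25), (0, 27), (1, 4), (1, 6), (1, 25), (1, 27), (2, 4), (2, 6), (2, 25), (2, 27), (3, 4), (3, 6), (3, 25), (3, 27), (4, 4), (4, 6), (4, 25), (4, 27), (5, 4), (5, 6), (5, 25), (5, 27), (6, 4), (6, 6), (6, 25), (6, 27), (7, 4), (7, 6), (7, 25), (7, 27)]
Unfold 5 (reflect across h@8): 64 holes -> [(0, 4), (0, 6), (0, 25), (0, 27), (1, 4), (1, 6), (1, 25), (1, 27), (2, 4), (2, 6), (2, 25), (2, 27), (3, 4), (3, 6), (3, 25), (3, 27), (4, 4), (4, 6), (4, 25), (4, 27), (5, 4), (5, 6), (5, 25), (5, 27), (6, 4), (6, 6), (6, 25), (6, 27), (7, 4), (7, 6), (7, 25), (7, 27), (8, 4), (8, 6), (8, 25), (8, 27), (9, 4), (9, 6), (9, 25), (9, 27), (10, 4), (10, 6), (10, 25), (10, 27), (11, 4), (11, 6), (11, 25), (11, 27), (12, 4), (12, 6), (12, 25), (12, 27), (13, 4), (13, 6), (13, 25), (13, 27), (14, 4), (14, 6), (14, 25), (14, 27), (15, 4), (15, 6), (15, 25), (15, 27)]

Answer: 64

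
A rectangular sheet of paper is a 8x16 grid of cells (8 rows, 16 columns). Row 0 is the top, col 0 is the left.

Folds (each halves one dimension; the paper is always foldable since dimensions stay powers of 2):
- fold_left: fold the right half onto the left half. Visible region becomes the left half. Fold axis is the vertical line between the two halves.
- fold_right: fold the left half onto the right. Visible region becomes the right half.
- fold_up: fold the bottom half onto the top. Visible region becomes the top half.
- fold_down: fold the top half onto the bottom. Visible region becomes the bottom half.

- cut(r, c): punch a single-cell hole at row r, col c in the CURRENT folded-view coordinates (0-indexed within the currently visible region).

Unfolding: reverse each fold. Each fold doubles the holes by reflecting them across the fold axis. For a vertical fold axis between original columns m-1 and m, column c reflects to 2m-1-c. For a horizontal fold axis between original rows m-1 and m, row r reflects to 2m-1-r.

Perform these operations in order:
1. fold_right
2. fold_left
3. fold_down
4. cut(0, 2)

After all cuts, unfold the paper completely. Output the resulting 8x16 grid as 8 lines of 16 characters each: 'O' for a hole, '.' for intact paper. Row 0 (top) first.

Op 1 fold_right: fold axis v@8; visible region now rows[0,8) x cols[8,16) = 8x8
Op 2 fold_left: fold axis v@12; visible region now rows[0,8) x cols[8,12) = 8x4
Op 3 fold_down: fold axis h@4; visible region now rows[4,8) x cols[8,12) = 4x4
Op 4 cut(0, 2): punch at orig (4,10); cuts so far [(4, 10)]; region rows[4,8) x cols[8,12) = 4x4
Unfold 1 (reflect across h@4): 2 holes -> [(3, 10), (4, 10)]
Unfold 2 (reflect across v@12): 4 holes -> [(3, 10), (3, 13), (4, 10), (4, 13)]
Unfold 3 (reflect across v@8): 8 holes -> [(3, 2), (3, 5), (3, 10), (3, 13), (4, 2), (4, 5), (4, 10), (4, 13)]

Answer: ................
................
................
..O..O....O..O..
..O..O....O..O..
................
................
................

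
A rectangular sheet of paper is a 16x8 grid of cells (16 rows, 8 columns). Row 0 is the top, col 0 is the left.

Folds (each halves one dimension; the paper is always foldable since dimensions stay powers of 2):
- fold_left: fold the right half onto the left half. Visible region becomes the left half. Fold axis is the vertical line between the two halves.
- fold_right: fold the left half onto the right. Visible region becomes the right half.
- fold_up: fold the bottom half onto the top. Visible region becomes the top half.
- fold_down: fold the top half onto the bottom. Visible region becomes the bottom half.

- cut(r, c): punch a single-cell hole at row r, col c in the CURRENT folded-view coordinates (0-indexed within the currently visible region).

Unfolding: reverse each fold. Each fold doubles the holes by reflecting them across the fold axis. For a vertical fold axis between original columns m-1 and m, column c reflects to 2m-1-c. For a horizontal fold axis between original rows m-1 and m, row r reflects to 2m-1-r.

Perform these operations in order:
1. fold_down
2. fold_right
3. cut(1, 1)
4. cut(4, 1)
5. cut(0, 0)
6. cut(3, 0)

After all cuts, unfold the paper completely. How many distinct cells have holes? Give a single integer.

Answer: 16

Derivation:
Op 1 fold_down: fold axis h@8; visible region now rows[8,16) x cols[0,8) = 8x8
Op 2 fold_right: fold axis v@4; visible region now rows[8,16) x cols[4,8) = 8x4
Op 3 cut(1, 1): punch at orig (9,5); cuts so far [(9, 5)]; region rows[8,16) x cols[4,8) = 8x4
Op 4 cut(4, 1): punch at orig (12,5); cuts so far [(9, 5), (12, 5)]; region rows[8,16) x cols[4,8) = 8x4
Op 5 cut(0, 0): punch at orig (8,4); cuts so far [(8, 4), (9, 5), (12, 5)]; region rows[8,16) x cols[4,8) = 8x4
Op 6 cut(3, 0): punch at orig (11,4); cuts so far [(8, 4), (9, 5), (11, 4), (12, 5)]; region rows[8,16) x cols[4,8) = 8x4
Unfold 1 (reflect across v@4): 8 holes -> [(8, 3), (8, 4), (9, 2), (9, 5), (11, 3), (11, 4), (12, 2), (12, 5)]
Unfold 2 (reflect across h@8): 16 holes -> [(3, 2), (3, 5), (4, 3), (4, 4), (6, 2), (6, 5), (7, 3), (7, 4), (8, 3), (8, 4), (9, 2), (9, 5), (11, 3), (11, 4), (12, 2), (12, 5)]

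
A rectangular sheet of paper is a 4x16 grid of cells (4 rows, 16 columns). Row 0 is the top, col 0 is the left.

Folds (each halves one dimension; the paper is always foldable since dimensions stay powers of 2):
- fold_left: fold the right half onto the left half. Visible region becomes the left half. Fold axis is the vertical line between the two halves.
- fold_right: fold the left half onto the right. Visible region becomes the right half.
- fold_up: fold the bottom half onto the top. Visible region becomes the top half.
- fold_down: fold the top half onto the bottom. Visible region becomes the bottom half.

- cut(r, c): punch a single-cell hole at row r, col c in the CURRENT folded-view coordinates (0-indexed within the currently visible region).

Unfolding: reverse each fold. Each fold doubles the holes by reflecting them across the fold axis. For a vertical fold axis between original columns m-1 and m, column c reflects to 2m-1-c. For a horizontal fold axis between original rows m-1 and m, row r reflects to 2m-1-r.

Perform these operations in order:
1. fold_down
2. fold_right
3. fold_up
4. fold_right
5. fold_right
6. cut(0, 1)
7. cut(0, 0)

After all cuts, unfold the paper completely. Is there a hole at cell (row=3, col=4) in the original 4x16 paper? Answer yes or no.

Op 1 fold_down: fold axis h@2; visible region now rows[2,4) x cols[0,16) = 2x16
Op 2 fold_right: fold axis v@8; visible region now rows[2,4) x cols[8,16) = 2x8
Op 3 fold_up: fold axis h@3; visible region now rows[2,3) x cols[8,16) = 1x8
Op 4 fold_right: fold axis v@12; visible region now rows[2,3) x cols[12,16) = 1x4
Op 5 fold_right: fold axis v@14; visible region now rows[2,3) x cols[14,16) = 1x2
Op 6 cut(0, 1): punch at orig (2,15); cuts so far [(2, 15)]; region rows[2,3) x cols[14,16) = 1x2
Op 7 cut(0, 0): punch at orig (2,14); cuts so far [(2, 14), (2, 15)]; region rows[2,3) x cols[14,16) = 1x2
Unfold 1 (reflect across v@14): 4 holes -> [(2, 12), (2, 13), (2, 14), (2, 15)]
Unfold 2 (reflect across v@12): 8 holes -> [(2, 8), (2, 9), (2, 10), (2, 11), (2, 12), (2, 13), (2, 14), (2, 15)]
Unfold 3 (reflect across h@3): 16 holes -> [(2, 8), (2, 9), (2, 10), (2, 11), (2, 12), (2, 13), (2, 14), (2, 15), (3, 8), (3, 9), (3, 10), (3, 11), (3, 12), (3, 13), (3, 14), (3, 15)]
Unfold 4 (reflect across v@8): 32 holes -> [(2, 0), (2, 1), (2, 2), (2, 3), (2, 4), (2, 5), (2, 6), (2, 7), (2, 8), (2, 9), (2, 10), (2, 11), (2, 12), (2, 13), (2, 14), (2, 15), (3, 0), (3, 1), (3, 2), (3, 3), (3, 4), (3, 5), (3, 6), (3, 7), (3, 8), (3, 9), (3, 10), (3, 11), (3, 12), (3, 13), (3, 14), (3, 15)]
Unfold 5 (reflect across h@2): 64 holes -> [(0, 0), (0, 1), (0, 2), (0, 3), (0, 4), (0, 5), (0, 6), (0, 7), (0, 8), (0, 9), (0, 10), (0, 11), (0, 12), (0, 13), (0, 14), (0, 15), (1, 0), (1, 1), (1, 2), (1, 3), (1, 4), (1, 5), (1, 6), (1, 7), (1, 8), (1, 9), (1, 10), (1, 11), (1, 12), (1, 13), (1, 14), (1, 15), (2, 0), (2, 1), (2, 2), (2, 3), (2, 4), (2, 5), (2, 6), (2, 7), (2, 8), (2, 9), (2, 10), (2, 11), (2, 12), (2, 13), (2, 14), (2, 15), (3, 0), (3, 1), (3, 2), (3, 3), (3, 4), (3, 5), (3, 6), (3, 7), (3, 8), (3, 9), (3, 10), (3, 11), (3, 12), (3, 13), (3, 14), (3, 15)]
Holes: [(0, 0), (0, 1), (0, 2), (0, 3), (0, 4), (0, 5), (0, 6), (0, 7), (0, 8), (0, 9), (0, 10), (0, 11), (0, 12), (0, 13), (0, 14), (0, 15), (1, 0), (1, 1), (1, 2), (1, 3), (1, 4), (1, 5), (1, 6), (1, 7), (1, 8), (1, 9), (1, 10), (1, 11), (1, 12), (1, 13), (1, 14), (1, 15), (2, 0), (2, 1), (2, 2), (2, 3), (2, 4), (2, 5), (2, 6), (2, 7), (2, 8), (2, 9), (2, 10), (2, 11), (2, 12), (2, 13), (2, 14), (2, 15), (3, 0), (3, 1), (3, 2), (3, 3), (3, 4), (3, 5), (3, 6), (3, 7), (3, 8), (3, 9), (3, 10), (3, 11), (3, 12), (3, 13), (3, 14), (3, 15)]

Answer: yes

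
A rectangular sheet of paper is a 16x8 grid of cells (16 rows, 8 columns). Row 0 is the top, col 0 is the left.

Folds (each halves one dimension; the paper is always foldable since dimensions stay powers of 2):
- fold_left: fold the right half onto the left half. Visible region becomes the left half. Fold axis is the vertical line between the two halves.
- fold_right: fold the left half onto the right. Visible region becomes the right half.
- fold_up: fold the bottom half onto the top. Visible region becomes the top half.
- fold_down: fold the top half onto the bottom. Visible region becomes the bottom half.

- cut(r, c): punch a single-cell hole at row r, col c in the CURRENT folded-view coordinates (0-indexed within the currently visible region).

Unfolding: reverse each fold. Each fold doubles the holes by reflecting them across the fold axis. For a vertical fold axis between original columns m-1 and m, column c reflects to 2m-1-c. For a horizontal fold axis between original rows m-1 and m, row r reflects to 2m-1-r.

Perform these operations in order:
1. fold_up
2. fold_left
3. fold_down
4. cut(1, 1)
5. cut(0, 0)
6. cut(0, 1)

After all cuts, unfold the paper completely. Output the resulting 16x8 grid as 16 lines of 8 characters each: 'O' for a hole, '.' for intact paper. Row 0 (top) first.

Op 1 fold_up: fold axis h@8; visible region now rows[0,8) x cols[0,8) = 8x8
Op 2 fold_left: fold axis v@4; visible region now rows[0,8) x cols[0,4) = 8x4
Op 3 fold_down: fold axis h@4; visible region now rows[4,8) x cols[0,4) = 4x4
Op 4 cut(1, 1): punch at orig (5,1); cuts so far [(5, 1)]; region rows[4,8) x cols[0,4) = 4x4
Op 5 cut(0, 0): punch at orig (4,0); cuts so far [(4, 0), (5, 1)]; region rows[4,8) x cols[0,4) = 4x4
Op 6 cut(0, 1): punch at orig (4,1); cuts so far [(4, 0), (4, 1), (5, 1)]; region rows[4,8) x cols[0,4) = 4x4
Unfold 1 (reflect across h@4): 6 holes -> [(2, 1), (3, 0), (3, 1), (4, 0), (4, 1), (5, 1)]
Unfold 2 (reflect across v@4): 12 holes -> [(2, 1), (2, 6), (3, 0), (3, 1), (3, 6), (3, 7), (4, 0), (4, 1), (4, 6), (4, 7), (5, 1), (5, 6)]
Unfold 3 (reflect across h@8): 24 holes -> [(2, 1), (2, 6), (3, 0), (3, 1), (3, 6), (3, 7), (4, 0), (4, 1), (4, 6), (4, 7), (5, 1), (5, 6), (10, 1), (10, 6), (11, 0), (11, 1), (11, 6), (11, 7), (12, 0), (12, 1), (12, 6), (12, 7), (13, 1), (13, 6)]

Answer: ........
........
.O....O.
OO....OO
OO....OO
.O....O.
........
........
........
........
.O....O.
OO....OO
OO....OO
.O....O.
........
........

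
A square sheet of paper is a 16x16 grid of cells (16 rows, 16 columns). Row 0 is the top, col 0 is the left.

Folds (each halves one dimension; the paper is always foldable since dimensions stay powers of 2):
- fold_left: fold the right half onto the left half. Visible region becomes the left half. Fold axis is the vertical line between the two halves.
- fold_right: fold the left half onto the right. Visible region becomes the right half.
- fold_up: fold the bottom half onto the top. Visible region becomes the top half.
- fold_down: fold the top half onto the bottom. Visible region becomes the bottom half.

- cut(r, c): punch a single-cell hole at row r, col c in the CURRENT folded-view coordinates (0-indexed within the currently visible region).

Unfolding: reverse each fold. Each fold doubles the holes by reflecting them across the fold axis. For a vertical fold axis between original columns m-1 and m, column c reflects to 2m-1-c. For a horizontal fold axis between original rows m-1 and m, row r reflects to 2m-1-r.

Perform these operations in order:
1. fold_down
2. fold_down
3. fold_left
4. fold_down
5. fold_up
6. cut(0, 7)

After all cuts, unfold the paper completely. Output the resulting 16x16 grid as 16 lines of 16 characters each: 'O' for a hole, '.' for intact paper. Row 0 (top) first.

Op 1 fold_down: fold axis h@8; visible region now rows[8,16) x cols[0,16) = 8x16
Op 2 fold_down: fold axis h@12; visible region now rows[12,16) x cols[0,16) = 4x16
Op 3 fold_left: fold axis v@8; visible region now rows[12,16) x cols[0,8) = 4x8
Op 4 fold_down: fold axis h@14; visible region now rows[14,16) x cols[0,8) = 2x8
Op 5 fold_up: fold axis h@15; visible region now rows[14,15) x cols[0,8) = 1x8
Op 6 cut(0, 7): punch at orig (14,7); cuts so far [(14, 7)]; region rows[14,15) x cols[0,8) = 1x8
Unfold 1 (reflect across h@15): 2 holes -> [(14, 7), (15, 7)]
Unfold 2 (reflect across h@14): 4 holes -> [(12, 7), (13, 7), (14, 7), (15, 7)]
Unfold 3 (reflect across v@8): 8 holes -> [(12, 7), (12, 8), (13, 7), (13, 8), (14, 7), (14, 8), (15, 7), (15, 8)]
Unfold 4 (reflect across h@12): 16 holes -> [(8, 7), (8, 8), (9, 7), (9, 8), (10, 7), (10, 8), (11, 7), (11, 8), (12, 7), (12, 8), (13, 7), (13, 8), (14, 7), (14, 8), (15, 7), (15, 8)]
Unfold 5 (reflect across h@8): 32 holes -> [(0, 7), (0, 8), (1, 7), (1, 8), (2, 7), (2, 8), (3, 7), (3, 8), (4, 7), (4, 8), (5, 7), (5, 8), (6, 7), (6, 8), (7, 7), (7, 8), (8, 7), (8, 8), (9, 7), (9, 8), (10, 7), (10, 8), (11, 7), (11, 8), (12, 7), (12, 8), (13, 7), (13, 8), (14, 7), (14, 8), (15, 7), (15, 8)]

Answer: .......OO.......
.......OO.......
.......OO.......
.......OO.......
.......OO.......
.......OO.......
.......OO.......
.......OO.......
.......OO.......
.......OO.......
.......OO.......
.......OO.......
.......OO.......
.......OO.......
.......OO.......
.......OO.......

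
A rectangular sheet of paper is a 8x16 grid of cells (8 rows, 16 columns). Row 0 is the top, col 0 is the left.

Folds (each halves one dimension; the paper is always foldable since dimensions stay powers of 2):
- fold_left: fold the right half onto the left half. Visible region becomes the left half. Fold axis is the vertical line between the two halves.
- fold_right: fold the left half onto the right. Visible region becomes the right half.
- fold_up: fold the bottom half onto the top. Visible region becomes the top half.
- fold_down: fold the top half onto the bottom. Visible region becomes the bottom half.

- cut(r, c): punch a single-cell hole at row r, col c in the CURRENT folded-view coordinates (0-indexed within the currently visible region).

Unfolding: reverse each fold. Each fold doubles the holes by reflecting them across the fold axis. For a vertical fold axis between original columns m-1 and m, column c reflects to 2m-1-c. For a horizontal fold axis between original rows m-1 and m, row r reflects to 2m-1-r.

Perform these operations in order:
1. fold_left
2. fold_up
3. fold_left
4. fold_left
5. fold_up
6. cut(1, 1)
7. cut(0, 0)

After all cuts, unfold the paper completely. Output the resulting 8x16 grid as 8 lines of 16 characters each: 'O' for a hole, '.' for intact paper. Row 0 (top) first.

Answer: O..OO..OO..OO..O
.OO..OO..OO..OO.
.OO..OO..OO..OO.
O..OO..OO..OO..O
O..OO..OO..OO..O
.OO..OO..OO..OO.
.OO..OO..OO..OO.
O..OO..OO..OO..O

Derivation:
Op 1 fold_left: fold axis v@8; visible region now rows[0,8) x cols[0,8) = 8x8
Op 2 fold_up: fold axis h@4; visible region now rows[0,4) x cols[0,8) = 4x8
Op 3 fold_left: fold axis v@4; visible region now rows[0,4) x cols[0,4) = 4x4
Op 4 fold_left: fold axis v@2; visible region now rows[0,4) x cols[0,2) = 4x2
Op 5 fold_up: fold axis h@2; visible region now rows[0,2) x cols[0,2) = 2x2
Op 6 cut(1, 1): punch at orig (1,1); cuts so far [(1, 1)]; region rows[0,2) x cols[0,2) = 2x2
Op 7 cut(0, 0): punch at orig (0,0); cuts so far [(0, 0), (1, 1)]; region rows[0,2) x cols[0,2) = 2x2
Unfold 1 (reflect across h@2): 4 holes -> [(0, 0), (1, 1), (2, 1), (3, 0)]
Unfold 2 (reflect across v@2): 8 holes -> [(0, 0), (0, 3), (1, 1), (1, 2), (2, 1), (2, 2), (3, 0), (3, 3)]
Unfold 3 (reflect across v@4): 16 holes -> [(0, 0), (0, 3), (0, 4), (0, 7), (1, 1), (1, 2), (1, 5), (1, 6), (2, 1), (2, 2), (2, 5), (2, 6), (3, 0), (3, 3), (3, 4), (3, 7)]
Unfold 4 (reflect across h@4): 32 holes -> [(0, 0), (0, 3), (0, 4), (0, 7), (1, 1), (1, 2), (1, 5), (1, 6), (2, 1), (2, 2), (2, 5), (2, 6), (3, 0), (3, 3), (3, 4), (3, 7), (4, 0), (4, 3), (4, 4), (4, 7), (5, 1), (5, 2), (5, 5), (5, 6), (6, 1), (6, 2), (6, 5), (6, 6), (7, 0), (7, 3), (7, 4), (7, 7)]
Unfold 5 (reflect across v@8): 64 holes -> [(0, 0), (0, 3), (0, 4), (0, 7), (0, 8), (0, 11), (0, 12), (0, 15), (1, 1), (1, 2), (1, 5), (1, 6), (1, 9), (1, 10), (1, 13), (1, 14), (2, 1), (2, 2), (2, 5), (2, 6), (2, 9), (2, 10), (2, 13), (2, 14), (3, 0), (3, 3), (3, 4), (3, 7), (3, 8), (3, 11), (3, 12), (3, 15), (4, 0), (4, 3), (4, 4), (4, 7), (4, 8), (4, 11), (4, 12), (4, 15), (5, 1), (5, 2), (5, 5), (5, 6), (5, 9), (5, 10), (5, 13), (5, 14), (6, 1), (6, 2), (6, 5), (6, 6), (6, 9), (6, 10), (6, 13), (6, 14), (7, 0), (7, 3), (7, 4), (7, 7), (7, 8), (7, 11), (7, 12), (7, 15)]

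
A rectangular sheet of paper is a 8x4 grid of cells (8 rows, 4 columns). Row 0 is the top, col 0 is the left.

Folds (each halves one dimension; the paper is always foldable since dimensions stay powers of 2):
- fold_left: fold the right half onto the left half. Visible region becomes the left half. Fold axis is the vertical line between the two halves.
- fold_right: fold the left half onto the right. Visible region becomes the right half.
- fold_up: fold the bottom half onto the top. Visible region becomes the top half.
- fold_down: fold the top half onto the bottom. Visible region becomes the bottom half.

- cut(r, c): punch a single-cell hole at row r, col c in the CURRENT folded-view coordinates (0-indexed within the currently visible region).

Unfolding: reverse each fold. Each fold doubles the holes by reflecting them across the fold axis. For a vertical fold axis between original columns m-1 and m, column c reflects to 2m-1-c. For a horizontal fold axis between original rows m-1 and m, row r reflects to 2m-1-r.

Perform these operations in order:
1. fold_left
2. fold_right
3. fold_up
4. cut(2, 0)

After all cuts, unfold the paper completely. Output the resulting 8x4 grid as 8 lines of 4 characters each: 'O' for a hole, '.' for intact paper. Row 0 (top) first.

Answer: ....
....
OOOO
....
....
OOOO
....
....

Derivation:
Op 1 fold_left: fold axis v@2; visible region now rows[0,8) x cols[0,2) = 8x2
Op 2 fold_right: fold axis v@1; visible region now rows[0,8) x cols[1,2) = 8x1
Op 3 fold_up: fold axis h@4; visible region now rows[0,4) x cols[1,2) = 4x1
Op 4 cut(2, 0): punch at orig (2,1); cuts so far [(2, 1)]; region rows[0,4) x cols[1,2) = 4x1
Unfold 1 (reflect across h@4): 2 holes -> [(2, 1), (5, 1)]
Unfold 2 (reflect across v@1): 4 holes -> [(2, 0), (2, 1), (5, 0), (5, 1)]
Unfold 3 (reflect across v@2): 8 holes -> [(2, 0), (2, 1), (2, 2), (2, 3), (5, 0), (5, 1), (5, 2), (5, 3)]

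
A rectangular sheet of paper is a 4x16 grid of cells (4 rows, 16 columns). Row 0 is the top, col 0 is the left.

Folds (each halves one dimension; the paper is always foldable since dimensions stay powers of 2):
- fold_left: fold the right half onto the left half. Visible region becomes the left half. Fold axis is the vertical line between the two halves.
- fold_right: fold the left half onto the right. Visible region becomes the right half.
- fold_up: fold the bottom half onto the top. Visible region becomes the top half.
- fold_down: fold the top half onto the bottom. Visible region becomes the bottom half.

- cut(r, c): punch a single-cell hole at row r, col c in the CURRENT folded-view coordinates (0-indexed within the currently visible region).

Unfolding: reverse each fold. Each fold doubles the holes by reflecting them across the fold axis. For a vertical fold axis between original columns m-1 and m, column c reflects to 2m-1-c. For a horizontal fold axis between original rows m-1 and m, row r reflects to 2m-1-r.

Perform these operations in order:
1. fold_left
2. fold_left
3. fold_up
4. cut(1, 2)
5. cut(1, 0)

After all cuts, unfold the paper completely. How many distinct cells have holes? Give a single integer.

Op 1 fold_left: fold axis v@8; visible region now rows[0,4) x cols[0,8) = 4x8
Op 2 fold_left: fold axis v@4; visible region now rows[0,4) x cols[0,4) = 4x4
Op 3 fold_up: fold axis h@2; visible region now rows[0,2) x cols[0,4) = 2x4
Op 4 cut(1, 2): punch at orig (1,2); cuts so far [(1, 2)]; region rows[0,2) x cols[0,4) = 2x4
Op 5 cut(1, 0): punch at orig (1,0); cuts so far [(1, 0), (1, 2)]; region rows[0,2) x cols[0,4) = 2x4
Unfold 1 (reflect across h@2): 4 holes -> [(1, 0), (1, 2), (2, 0), (2, 2)]
Unfold 2 (reflect across v@4): 8 holes -> [(1, 0), (1, 2), (1, 5), (1, 7), (2, 0), (2, 2), (2, 5), (2, 7)]
Unfold 3 (reflect across v@8): 16 holes -> [(1, 0), (1, 2), (1, 5), (1, 7), (1, 8), (1, 10), (1, 13), (1, 15), (2, 0), (2, 2), (2, 5), (2, 7), (2, 8), (2, 10), (2, 13), (2, 15)]

Answer: 16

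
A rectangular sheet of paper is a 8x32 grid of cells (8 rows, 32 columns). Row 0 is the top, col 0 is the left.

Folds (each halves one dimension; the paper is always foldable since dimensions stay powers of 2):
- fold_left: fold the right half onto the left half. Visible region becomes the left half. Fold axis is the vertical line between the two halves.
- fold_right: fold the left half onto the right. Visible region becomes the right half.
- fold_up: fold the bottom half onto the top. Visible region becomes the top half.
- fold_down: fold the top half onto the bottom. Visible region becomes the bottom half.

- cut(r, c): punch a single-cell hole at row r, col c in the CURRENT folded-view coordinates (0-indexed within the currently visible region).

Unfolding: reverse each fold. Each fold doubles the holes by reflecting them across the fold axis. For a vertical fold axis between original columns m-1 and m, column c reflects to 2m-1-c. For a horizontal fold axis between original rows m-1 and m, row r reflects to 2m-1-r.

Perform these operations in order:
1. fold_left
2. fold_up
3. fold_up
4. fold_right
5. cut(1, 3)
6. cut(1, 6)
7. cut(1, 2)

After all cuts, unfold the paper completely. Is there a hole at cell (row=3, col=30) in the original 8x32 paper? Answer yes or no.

Op 1 fold_left: fold axis v@16; visible region now rows[0,8) x cols[0,16) = 8x16
Op 2 fold_up: fold axis h@4; visible region now rows[0,4) x cols[0,16) = 4x16
Op 3 fold_up: fold axis h@2; visible region now rows[0,2) x cols[0,16) = 2x16
Op 4 fold_right: fold axis v@8; visible region now rows[0,2) x cols[8,16) = 2x8
Op 5 cut(1, 3): punch at orig (1,11); cuts so far [(1, 11)]; region rows[0,2) x cols[8,16) = 2x8
Op 6 cut(1, 6): punch at orig (1,14); cuts so far [(1, 11), (1, 14)]; region rows[0,2) x cols[8,16) = 2x8
Op 7 cut(1, 2): punch at orig (1,10); cuts so far [(1, 10), (1, 11), (1, 14)]; region rows[0,2) x cols[8,16) = 2x8
Unfold 1 (reflect across v@8): 6 holes -> [(1, 1), (1, 4), (1, 5), (1, 10), (1, 11), (1, 14)]
Unfold 2 (reflect across h@2): 12 holes -> [(1, 1), (1, 4), (1, 5), (1, 10), (1, 11), (1, 14), (2, 1), (2, 4), (2, 5), (2, 10), (2, 11), (2, 14)]
Unfold 3 (reflect across h@4): 24 holes -> [(1, 1), (1, 4), (1, 5), (1, 10), (1, 11), (1, 14), (2, 1), (2, 4), (2, 5), (2, 10), (2, 11), (2, 14), (5, 1), (5, 4), (5, 5), (5, 10), (5, 11), (5, 14), (6, 1), (6, 4), (6, 5), (6, 10), (6, 11), (6, 14)]
Unfold 4 (reflect across v@16): 48 holes -> [(1, 1), (1, 4), (1, 5), (1, 10), (1, 11), (1, 14), (1, 17), (1, 20), (1, 21), (1, 26), (1, 27), (1, 30), (2, 1), (2, 4), (2, 5), (2, 10), (2, 11), (2, 14), (2, 17), (2, 20), (2, 21), (2, 26), (2, 27), (2, 30), (5, 1), (5, 4), (5, 5), (5, 10), (5, 11), (5, 14), (5, 17), (5, 20), (5, 21), (5, 26), (5, 27), (5, 30), (6, 1), (6, 4), (6, 5), (6, 10), (6, 11), (6, 14), (6, 17), (6, 20), (6, 21), (6, 26), (6, 27), (6, 30)]
Holes: [(1, 1), (1, 4), (1, 5), (1, 10), (1, 11), (1, 14), (1, 17), (1, 20), (1, 21), (1, 26), (1, 27), (1, 30), (2, 1), (2, 4), (2, 5), (2, 10), (2, 11), (2, 14), (2, 17), (2, 20), (2, 21), (2, 26), (2, 27), (2, 30), (5, 1), (5, 4), (5, 5), (5, 10), (5, 11), (5, 14), (5, 17), (5, 20), (5, 21), (5, 26), (5, 27), (5, 30), (6, 1), (6, 4), (6, 5), (6, 10), (6, 11), (6, 14), (6, 17), (6, 20), (6, 21), (6, 26), (6, 27), (6, 30)]

Answer: no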